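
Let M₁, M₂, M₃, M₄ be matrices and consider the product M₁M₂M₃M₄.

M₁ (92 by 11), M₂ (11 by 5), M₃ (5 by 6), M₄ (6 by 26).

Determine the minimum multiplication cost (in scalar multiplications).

17800

Adjacent pairs: M₁M₂ = 92·11·5 = 5060; M₂M₃ = 11·5·6 = 330; M₃M₄ = 5·6·26 = 780.
Length 3: M₁..M₃: k=1: 0+330+92·11·6=6402; k=2: 5060+0+92·5·6=7820 → min 6402 | M₂..M₄: k=2: 0+780+11·5·26=2210; k=3: 330+0+11·6·26=2046 → min 2046.
Length 4: M₁..M₄: k=1: 0+2046+92·11·26=28358; k=2: 5060+780+92·5·26=17800; k=3: 6402+0+92·6·26=20754 → min 17800.
Optimal order: ((M₁M₂)(M₃M₄)) with cost 17800.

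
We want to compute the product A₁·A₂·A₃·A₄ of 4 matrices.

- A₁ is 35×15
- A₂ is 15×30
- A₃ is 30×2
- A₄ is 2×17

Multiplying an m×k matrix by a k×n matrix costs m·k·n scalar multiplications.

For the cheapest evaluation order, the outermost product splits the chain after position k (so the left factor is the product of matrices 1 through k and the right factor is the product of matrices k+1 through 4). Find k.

Adjacent pairs: A₁A₂ = 35·15·30 = 15750; A₂A₃ = 15·30·2 = 900; A₃A₄ = 30·2·17 = 1020.
Length 3: A₁..A₃: k=1: 0+900+35·15·2=1950; k=2: 15750+0+35·30·2=17850 → min 1950 | A₂..A₄: k=2: 0+1020+15·30·17=8670; k=3: 900+0+15·2·17=1410 → min 1410.
Top-level splits: k=1: (A₁..A₁)·(A₂..A₄) → 0+1410+35·15·17 = 10335; k=2: (A₁..A₂)·(A₃..A₄) → 15750+1020+35·30·17 = 34620; k=3: (A₁..A₃)·(A₄..A₄) → 1950+0+35·2·17 = 3140.
Best split is after A₃, i.e. k = 3.

3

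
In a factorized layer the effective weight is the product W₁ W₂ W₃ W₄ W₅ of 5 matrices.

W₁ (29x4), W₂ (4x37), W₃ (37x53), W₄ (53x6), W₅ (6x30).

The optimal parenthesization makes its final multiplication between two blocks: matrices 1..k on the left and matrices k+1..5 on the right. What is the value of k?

Adjacent pairs: W₁W₂ = 29·4·37 = 4292; W₂W₃ = 4·37·53 = 7844; W₃W₄ = 37·53·6 = 11766; W₄W₅ = 53·6·30 = 9540.
Length 3: W₁..W₃: k=1: 0+7844+29·4·53=13992; k=2: 4292+0+29·37·53=61161 → min 13992 | W₂..W₄: k=2: 0+11766+4·37·6=12654; k=3: 7844+0+4·53·6=9116 → min 9116 | W₃..W₅: k=3: 0+9540+37·53·30=68370; k=4: 11766+0+37·6·30=18426 → min 18426.
Length 4: W₁..W₄: k=1: 0+9116+29·4·6=9812; k=2: 4292+11766+29·37·6=22496; k=3: 13992+0+29·53·6=23214 → min 9812 | W₂..W₅: k=2: 0+18426+4·37·30=22866; k=3: 7844+9540+4·53·30=23744; k=4: 9116+0+4·6·30=9836 → min 9836.
Top-level splits: k=1: (W₁..W₁)·(W₂..W₅) → 0+9836+29·4·30 = 13316; k=2: (W₁..W₂)·(W₃..W₅) → 4292+18426+29·37·30 = 54908; k=3: (W₁..W₃)·(W₄..W₅) → 13992+9540+29·53·30 = 69642; k=4: (W₁..W₄)·(W₅..W₅) → 9812+0+29·6·30 = 15032.
Best split is after W₁, i.e. k = 1.

1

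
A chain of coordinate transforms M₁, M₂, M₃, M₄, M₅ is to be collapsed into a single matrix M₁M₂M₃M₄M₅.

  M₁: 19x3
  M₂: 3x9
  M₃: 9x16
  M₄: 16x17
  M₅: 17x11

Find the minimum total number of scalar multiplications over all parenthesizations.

2436

Adjacent pairs: M₁M₂ = 19·3·9 = 513; M₂M₃ = 3·9·16 = 432; M₃M₄ = 9·16·17 = 2448; M₄M₅ = 16·17·11 = 2992.
Length 3: M₁..M₃: k=1: 0+432+19·3·16=1344; k=2: 513+0+19·9·16=3249 → min 1344 | M₂..M₄: k=2: 0+2448+3·9·17=2907; k=3: 432+0+3·16·17=1248 → min 1248 | M₃..M₅: k=3: 0+2992+9·16·11=4576; k=4: 2448+0+9·17·11=4131 → min 4131.
Length 4: M₁..M₄: k=1: 0+1248+19·3·17=2217; k=2: 513+2448+19·9·17=5868; k=3: 1344+0+19·16·17=6512 → min 2217 | M₂..M₅: k=2: 0+4131+3·9·11=4428; k=3: 432+2992+3·16·11=3952; k=4: 1248+0+3·17·11=1809 → min 1809.
Length 5: M₁..M₅: k=1: 0+1809+19·3·11=2436; k=2: 513+4131+19·9·11=6525; k=3: 1344+2992+19·16·11=7680; k=4: 2217+0+19·17·11=5770 → min 2436.
Optimal order: (M₁(((M₂M₃)M₄)M₅)) with cost 2436.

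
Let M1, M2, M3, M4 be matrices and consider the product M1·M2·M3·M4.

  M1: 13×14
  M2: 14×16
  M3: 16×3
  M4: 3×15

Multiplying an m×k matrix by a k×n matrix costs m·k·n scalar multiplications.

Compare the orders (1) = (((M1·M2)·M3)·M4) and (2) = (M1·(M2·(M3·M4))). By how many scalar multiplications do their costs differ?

2689

Order (1) = (((M1·M2)·M3)·M4): (M1·M2): 13×14 by 14×16 → 13×16, cost 13·14·16 = 2912; ((M1·M2)·M3): 13×16 by 16×3 → 13×3, cost 13·16·3 = 624; cumulative 3536; (((M1·M2)·M3)·M4): 13×3 by 3×15 → 13×15, cost 13·3·15 = 585; cumulative 4121. Total 4121.
Order (2) = (M1·(M2·(M3·M4))): (M3·M4): 16×3 by 3×15 → 16×15, cost 16·3·15 = 720; (M2·(M3·M4)): 14×16 by 16×15 → 14×15, cost 14·16·15 = 3360; cumulative 4080; (M1·(M2·(M3·M4))): 13×14 by 14×15 → 13×15, cost 13·14·15 = 2730; cumulative 6810. Total 6810.
Difference: |4121 − 6810| = 2689.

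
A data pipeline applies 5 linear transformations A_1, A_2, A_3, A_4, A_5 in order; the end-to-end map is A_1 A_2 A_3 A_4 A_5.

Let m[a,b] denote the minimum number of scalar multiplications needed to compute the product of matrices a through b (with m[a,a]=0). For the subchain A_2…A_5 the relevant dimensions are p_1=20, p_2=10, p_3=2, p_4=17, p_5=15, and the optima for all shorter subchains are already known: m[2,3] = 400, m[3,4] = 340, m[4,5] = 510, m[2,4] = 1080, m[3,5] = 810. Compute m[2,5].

1510

m[2,5] = min over k∈[2,4] of m[2,k]+m[k+1,5]+p_{1}·p_k·p_{5}.
k=2: 0 + 810 + 20·10·15 = 3810; k=3: 400 + 510 + 20·2·15 = 1510; k=4: 1080 + 0 + 20·17·15 = 6180.
Minimum: 1510 at k=3.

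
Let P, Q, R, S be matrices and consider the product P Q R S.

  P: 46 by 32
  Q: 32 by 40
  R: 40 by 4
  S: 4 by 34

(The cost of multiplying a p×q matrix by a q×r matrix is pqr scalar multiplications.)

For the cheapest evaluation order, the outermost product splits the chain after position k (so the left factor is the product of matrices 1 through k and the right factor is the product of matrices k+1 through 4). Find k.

3

Adjacent pairs: PQ = 46·32·40 = 58880; QR = 32·40·4 = 5120; RS = 40·4·34 = 5440.
Length 3: P..R: k=1: 0+5120+46·32·4=11008; k=2: 58880+0+46·40·4=66240 → min 11008 | Q..S: k=2: 0+5440+32·40·34=48960; k=3: 5120+0+32·4·34=9472 → min 9472.
Top-level splits: k=1: (P..P)·(Q..S) → 0+9472+46·32·34 = 59520; k=2: (P..Q)·(R..S) → 58880+5440+46·40·34 = 126880; k=3: (P..R)·(S..S) → 11008+0+46·4·34 = 17264.
Best split is after R, i.e. k = 3.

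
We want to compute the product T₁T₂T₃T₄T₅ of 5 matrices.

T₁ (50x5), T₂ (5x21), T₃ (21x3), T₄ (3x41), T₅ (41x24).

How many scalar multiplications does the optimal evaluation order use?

7617

Adjacent pairs: T₁T₂ = 50·5·21 = 5250; T₂T₃ = 5·21·3 = 315; T₃T₄ = 21·3·41 = 2583; T₄T₅ = 3·41·24 = 2952.
Length 3: T₁..T₃: k=1: 0+315+50·5·3=1065; k=2: 5250+0+50·21·3=8400 → min 1065 | T₂..T₄: k=2: 0+2583+5·21·41=6888; k=3: 315+0+5·3·41=930 → min 930 | T₃..T₅: k=3: 0+2952+21·3·24=4464; k=4: 2583+0+21·41·24=23247 → min 4464.
Length 4: T₁..T₄: k=1: 0+930+50·5·41=11180; k=2: 5250+2583+50·21·41=50883; k=3: 1065+0+50·3·41=7215 → min 7215 | T₂..T₅: k=2: 0+4464+5·21·24=6984; k=3: 315+2952+5·3·24=3627; k=4: 930+0+5·41·24=5850 → min 3627.
Length 5: T₁..T₅: k=1: 0+3627+50·5·24=9627; k=2: 5250+4464+50·21·24=34914; k=3: 1065+2952+50·3·24=7617; k=4: 7215+0+50·41·24=56415 → min 7617.
Optimal order: ((T₁(T₂T₃))(T₄T₅)) with cost 7617.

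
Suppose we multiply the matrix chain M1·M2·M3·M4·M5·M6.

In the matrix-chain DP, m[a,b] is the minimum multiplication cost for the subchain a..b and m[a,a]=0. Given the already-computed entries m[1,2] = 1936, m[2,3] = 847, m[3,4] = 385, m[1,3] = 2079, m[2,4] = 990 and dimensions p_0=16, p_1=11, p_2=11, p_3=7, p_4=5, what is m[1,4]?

m[1,4] = min over k∈[1,3] of m[1,k]+m[k+1,4]+p_{0}·p_k·p_{4}.
k=1: 0 + 990 + 16·11·5 = 1870; k=2: 1936 + 385 + 16·11·5 = 3201; k=3: 2079 + 0 + 16·7·5 = 2639.
Minimum: 1870 at k=1.

1870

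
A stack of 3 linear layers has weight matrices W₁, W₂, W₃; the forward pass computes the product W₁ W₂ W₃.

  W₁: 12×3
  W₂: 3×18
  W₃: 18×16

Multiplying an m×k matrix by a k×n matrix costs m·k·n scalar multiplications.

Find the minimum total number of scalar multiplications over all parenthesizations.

Order (W₁ (W₂ W₃)): (W₂ W₃): 3×18 by 18×16 → 3×16, cost 3·18·16 = 864; (W₁ (W₂ W₃)): 12×3 by 3×16 → 12×16, cost 12·3·16 = 576; cumulative 1440. Total 1440.
Order ((W₁ W₂) W₃): (W₁ W₂): 12×3 by 3×18 → 12×18, cost 12·3·18 = 648; ((W₁ W₂) W₃): 12×18 by 18×16 → 12×16, cost 12·18·16 = 3456; cumulative 4104. Total 4104.
Minimum: 1440.

1440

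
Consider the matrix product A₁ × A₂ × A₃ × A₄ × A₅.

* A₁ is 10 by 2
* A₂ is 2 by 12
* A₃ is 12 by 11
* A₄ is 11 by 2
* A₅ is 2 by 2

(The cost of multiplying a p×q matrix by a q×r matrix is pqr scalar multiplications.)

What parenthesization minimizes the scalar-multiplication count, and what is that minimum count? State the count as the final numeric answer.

Adjacent pairs: A₁A₂ = 10·2·12 = 240; A₂A₃ = 2·12·11 = 264; A₃A₄ = 12·11·2 = 264; A₄A₅ = 11·2·2 = 44.
Length 3: A₁..A₃: k=1: 0+264+10·2·11=484; k=2: 240+0+10·12·11=1560 → min 484 | A₂..A₄: k=2: 0+264+2·12·2=312; k=3: 264+0+2·11·2=308 → min 308 | A₃..A₅: k=3: 0+44+12·11·2=308; k=4: 264+0+12·2·2=312 → min 308.
Length 4: A₁..A₄: k=1: 0+308+10·2·2=348; k=2: 240+264+10·12·2=744; k=3: 484+0+10·11·2=704 → min 348 | A₂..A₅: k=2: 0+308+2·12·2=356; k=3: 264+44+2·11·2=352; k=4: 308+0+2·2·2=316 → min 316.
Length 5: A₁..A₅: k=1: 0+316+10·2·2=356; k=2: 240+308+10·12·2=788; k=3: 484+44+10·11·2=748; k=4: 348+0+10·2·2=388 → min 356.
Optimal parenthesization: (A₁ × (((A₂ × A₃) × A₄) × A₅)) with cost 356.

356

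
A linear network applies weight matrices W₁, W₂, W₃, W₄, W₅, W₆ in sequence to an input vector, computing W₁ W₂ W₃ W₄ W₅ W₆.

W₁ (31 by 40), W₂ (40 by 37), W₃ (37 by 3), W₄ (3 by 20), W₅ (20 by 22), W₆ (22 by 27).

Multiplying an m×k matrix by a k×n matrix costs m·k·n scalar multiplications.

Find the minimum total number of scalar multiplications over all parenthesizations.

Adjacent pairs: W₁W₂ = 31·40·37 = 45880; W₂W₃ = 40·37·3 = 4440; W₃W₄ = 37·3·20 = 2220; W₄W₅ = 3·20·22 = 1320; W₅W₆ = 20·22·27 = 11880.
Length 3: W₁..W₃: k=1: 0+4440+31·40·3=8160; k=2: 45880+0+31·37·3=49321 → min 8160 | W₂..W₄: k=2: 0+2220+40·37·20=31820; k=3: 4440+0+40·3·20=6840 → min 6840 | W₃..W₅: k=3: 0+1320+37·3·22=3762; k=4: 2220+0+37·20·22=18500 → min 3762 | W₄..W₆: k=4: 0+11880+3·20·27=13500; k=5: 1320+0+3·22·27=3102 → min 3102.
Length 4: W₁..W₄: k=1: 0+6840+31·40·20=31640; k=2: 45880+2220+31·37·20=71040; k=3: 8160+0+31·3·20=10020 → min 10020 | W₂..W₅: k=2: 0+3762+40·37·22=36322; k=3: 4440+1320+40·3·22=8400; k=4: 6840+0+40·20·22=24440 → min 8400 | W₃..W₆: k=3: 0+3102+37·3·27=6099; k=4: 2220+11880+37·20·27=34080; k=5: 3762+0+37·22·27=25740 → min 6099.
Length 5: W₁..W₅: k=1: 0+8400+31·40·22=35680; k=2: 45880+3762+31·37·22=74876; k=3: 8160+1320+31·3·22=11526; k=4: 10020+0+31·20·22=23660 → min 11526 | W₂..W₆: k=2: 0+6099+40·37·27=46059; k=3: 4440+3102+40·3·27=10782; k=4: 6840+11880+40·20·27=40320; k=5: 8400+0+40·22·27=32160 → min 10782.
Length 6: W₁..W₆: k=1: 0+10782+31·40·27=44262; k=2: 45880+6099+31·37·27=82948; k=3: 8160+3102+31·3·27=13773; k=4: 10020+11880+31·20·27=38640; k=5: 11526+0+31·22·27=29940 → min 13773.
Optimal order: ((W₁ (W₂ W₃)) ((W₄ W₅) W₆)) with cost 13773.

13773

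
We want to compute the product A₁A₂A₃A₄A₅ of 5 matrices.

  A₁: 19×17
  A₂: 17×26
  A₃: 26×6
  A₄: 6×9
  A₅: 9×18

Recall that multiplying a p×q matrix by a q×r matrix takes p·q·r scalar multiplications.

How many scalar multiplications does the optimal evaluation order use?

7614

Adjacent pairs: A₁A₂ = 19·17·26 = 8398; A₂A₃ = 17·26·6 = 2652; A₃A₄ = 26·6·9 = 1404; A₄A₅ = 6·9·18 = 972.
Length 3: A₁..A₃: k=1: 0+2652+19·17·6=4590; k=2: 8398+0+19·26·6=11362 → min 4590 | A₂..A₄: k=2: 0+1404+17·26·9=5382; k=3: 2652+0+17·6·9=3570 → min 3570 | A₃..A₅: k=3: 0+972+26·6·18=3780; k=4: 1404+0+26·9·18=5616 → min 3780.
Length 4: A₁..A₄: k=1: 0+3570+19·17·9=6477; k=2: 8398+1404+19·26·9=14248; k=3: 4590+0+19·6·9=5616 → min 5616 | A₂..A₅: k=2: 0+3780+17·26·18=11736; k=3: 2652+972+17·6·18=5460; k=4: 3570+0+17·9·18=6324 → min 5460.
Length 5: A₁..A₅: k=1: 0+5460+19·17·18=11274; k=2: 8398+3780+19·26·18=21070; k=3: 4590+972+19·6·18=7614; k=4: 5616+0+19·9·18=8694 → min 7614.
Optimal order: ((A₁(A₂A₃))(A₄A₅)) with cost 7614.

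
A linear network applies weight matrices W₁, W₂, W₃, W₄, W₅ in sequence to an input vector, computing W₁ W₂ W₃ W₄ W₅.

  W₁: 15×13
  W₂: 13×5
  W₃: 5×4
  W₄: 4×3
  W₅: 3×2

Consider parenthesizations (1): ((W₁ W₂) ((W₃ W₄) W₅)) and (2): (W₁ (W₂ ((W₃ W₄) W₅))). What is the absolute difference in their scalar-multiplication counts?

605

Order (1) = ((W₁ W₂) ((W₃ W₄) W₅)): (W₁ W₂): 15×13 by 13×5 → 15×5, cost 15·13·5 = 975; (W₃ W₄): 5×4 by 4×3 → 5×3, cost 5·4·3 = 60; ((W₃ W₄) W₅): 5×3 by 3×2 → 5×2, cost 5·3·2 = 30; cumulative 90; ((W₁ W₂) ((W₃ W₄) W₅)): 15×5 by 5×2 → 15×2, cost 15·5·2 = 150; cumulative 1215. Total 1215.
Order (2) = (W₁ (W₂ ((W₃ W₄) W₅))): (W₃ W₄): 5×4 by 4×3 → 5×3, cost 5·4·3 = 60; ((W₃ W₄) W₅): 5×3 by 3×2 → 5×2, cost 5·3·2 = 30; cumulative 90; (W₂ ((W₃ W₄) W₅)): 13×5 by 5×2 → 13×2, cost 13·5·2 = 130; cumulative 220; (W₁ (W₂ ((W₃ W₄) W₅))): 15×13 by 13×2 → 15×2, cost 15·13·2 = 390; cumulative 610. Total 610.
Difference: |1215 − 610| = 605.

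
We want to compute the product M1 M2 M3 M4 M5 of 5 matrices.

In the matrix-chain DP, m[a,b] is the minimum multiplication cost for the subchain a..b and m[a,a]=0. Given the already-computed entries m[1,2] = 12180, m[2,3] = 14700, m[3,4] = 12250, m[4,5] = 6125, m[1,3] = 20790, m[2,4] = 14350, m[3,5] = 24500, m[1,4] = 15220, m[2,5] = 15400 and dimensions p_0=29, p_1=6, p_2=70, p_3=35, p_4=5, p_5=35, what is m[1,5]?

m[1,5] = min over k∈[1,4] of m[1,k]+m[k+1,5]+p_{0}·p_k·p_{5}.
k=1: 0 + 15400 + 29·6·35 = 21490; k=2: 12180 + 24500 + 29·70·35 = 107730; k=3: 20790 + 6125 + 29·35·35 = 62440; k=4: 15220 + 0 + 29·5·35 = 20295.
Minimum: 20295 at k=4.

20295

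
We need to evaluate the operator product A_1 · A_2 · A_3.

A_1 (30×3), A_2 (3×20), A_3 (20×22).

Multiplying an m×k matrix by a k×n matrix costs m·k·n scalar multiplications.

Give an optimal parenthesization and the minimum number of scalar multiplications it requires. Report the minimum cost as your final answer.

3300

(A_1 · (A_2 · A_3)): cost 3300.
((A_1 · A_2) · A_3): cost 15000.
Optimal: (A_1 · (A_2 · A_3)) with cost 3300.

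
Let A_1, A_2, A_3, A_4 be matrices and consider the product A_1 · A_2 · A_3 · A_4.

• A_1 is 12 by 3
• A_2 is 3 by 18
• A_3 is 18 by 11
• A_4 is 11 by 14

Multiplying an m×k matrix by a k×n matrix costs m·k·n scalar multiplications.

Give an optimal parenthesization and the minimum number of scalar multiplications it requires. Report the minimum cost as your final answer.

Adjacent pairs: A_1A_2 = 12·3·18 = 648; A_2A_3 = 3·18·11 = 594; A_3A_4 = 18·11·14 = 2772.
Length 3: A_1..A_3: k=1: 0+594+12·3·11=990; k=2: 648+0+12·18·11=3024 → min 990 | A_2..A_4: k=2: 0+2772+3·18·14=3528; k=3: 594+0+3·11·14=1056 → min 1056.
Length 4: A_1..A_4: k=1: 0+1056+12·3·14=1560; k=2: 648+2772+12·18·14=6444; k=3: 990+0+12·11·14=2838 → min 1560.
Optimal parenthesization: (A_1 · ((A_2 · A_3) · A_4)) with cost 1560.

1560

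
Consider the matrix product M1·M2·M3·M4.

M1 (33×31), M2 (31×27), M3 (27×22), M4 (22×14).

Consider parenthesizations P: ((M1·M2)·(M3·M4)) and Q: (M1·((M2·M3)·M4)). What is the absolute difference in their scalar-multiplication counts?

Order P = ((M1·M2)·(M3·M4)): (M1·M2): 33×31 by 31×27 → 33×27, cost 33·31·27 = 27621; (M3·M4): 27×22 by 22×14 → 27×14, cost 27·22·14 = 8316; ((M1·M2)·(M3·M4)): 33×27 by 27×14 → 33×14, cost 33·27·14 = 12474; cumulative 48411. Total 48411.
Order Q = (M1·((M2·M3)·M4)): (M2·M3): 31×27 by 27×22 → 31×22, cost 31·27·22 = 18414; ((M2·M3)·M4): 31×22 by 22×14 → 31×14, cost 31·22·14 = 9548; cumulative 27962; (M1·((M2·M3)·M4)): 33×31 by 31×14 → 33×14, cost 33·31·14 = 14322; cumulative 42284. Total 42284.
Difference: |48411 − 42284| = 6127.

6127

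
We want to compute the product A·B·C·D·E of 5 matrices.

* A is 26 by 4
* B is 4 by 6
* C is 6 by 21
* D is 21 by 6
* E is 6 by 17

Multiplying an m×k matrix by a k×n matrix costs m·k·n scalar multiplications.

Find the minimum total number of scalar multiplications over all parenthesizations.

Adjacent pairs: AB = 26·4·6 = 624; BC = 4·6·21 = 504; CD = 6·21·6 = 756; DE = 21·6·17 = 2142.
Length 3: A..C: k=1: 0+504+26·4·21=2688; k=2: 624+0+26·6·21=3900 → min 2688 | B..D: k=2: 0+756+4·6·6=900; k=3: 504+0+4·21·6=1008 → min 900 | C..E: k=3: 0+2142+6·21·17=4284; k=4: 756+0+6·6·17=1368 → min 1368.
Length 4: A..D: k=1: 0+900+26·4·6=1524; k=2: 624+756+26·6·6=2316; k=3: 2688+0+26·21·6=5964 → min 1524 | B..E: k=2: 0+1368+4·6·17=1776; k=3: 504+2142+4·21·17=4074; k=4: 900+0+4·6·17=1308 → min 1308.
Length 5: A..E: k=1: 0+1308+26·4·17=3076; k=2: 624+1368+26·6·17=4644; k=3: 2688+2142+26·21·17=14112; k=4: 1524+0+26·6·17=4176 → min 3076.
Optimal order: (A·((B·(C·D))·E)) with cost 3076.

3076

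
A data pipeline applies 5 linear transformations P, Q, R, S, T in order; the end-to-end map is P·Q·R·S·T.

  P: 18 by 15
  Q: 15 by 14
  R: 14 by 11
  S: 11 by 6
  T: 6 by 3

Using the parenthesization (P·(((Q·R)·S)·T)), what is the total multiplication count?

(Q·R): 15×14 by 14×11 → 15×11, cost 15·14·11 = 2310
((Q·R)·S): 15×11 by 11×6 → 15×6, cost 15·11·6 = 990; cumulative 3300
(((Q·R)·S)·T): 15×6 by 6×3 → 15×3, cost 15·6·3 = 270; cumulative 3570
(P·(((Q·R)·S)·T)): 18×15 by 15×3 → 18×3, cost 18·15·3 = 810; cumulative 4380
Total: 4380 scalar multiplications.

4380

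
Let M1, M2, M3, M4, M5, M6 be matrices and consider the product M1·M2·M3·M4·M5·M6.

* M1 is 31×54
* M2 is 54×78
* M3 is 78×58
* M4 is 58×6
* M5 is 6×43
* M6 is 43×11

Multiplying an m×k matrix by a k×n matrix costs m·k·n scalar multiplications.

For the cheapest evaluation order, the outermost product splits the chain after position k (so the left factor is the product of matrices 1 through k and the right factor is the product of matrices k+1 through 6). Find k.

Adjacent pairs: M1M2 = 31·54·78 = 130572; M2M3 = 54·78·58 = 244296; M3M4 = 78·58·6 = 27144; M4M5 = 58·6·43 = 14964; M5M6 = 6·43·11 = 2838.
Length 3: M1..M3: k=1: 0+244296+31·54·58=341388; k=2: 130572+0+31·78·58=270816 → min 270816 | M2..M4: k=2: 0+27144+54·78·6=52416; k=3: 244296+0+54·58·6=263088 → min 52416 | M3..M5: k=3: 0+14964+78·58·43=209496; k=4: 27144+0+78·6·43=47268 → min 47268 | M4..M6: k=4: 0+2838+58·6·11=6666; k=5: 14964+0+58·43·11=42398 → min 6666.
Length 4: M1..M4: k=1: 0+52416+31·54·6=62460; k=2: 130572+27144+31·78·6=172224; k=3: 270816+0+31·58·6=281604 → min 62460 | M2..M5: k=2: 0+47268+54·78·43=228384; k=3: 244296+14964+54·58·43=393936; k=4: 52416+0+54·6·43=66348 → min 66348 | M3..M6: k=3: 0+6666+78·58·11=56430; k=4: 27144+2838+78·6·11=35130; k=5: 47268+0+78·43·11=84162 → min 35130.
Length 5: M1..M5: k=1: 0+66348+31·54·43=138330; k=2: 130572+47268+31·78·43=281814; k=3: 270816+14964+31·58·43=363094; k=4: 62460+0+31·6·43=70458 → min 70458 | M2..M6: k=2: 0+35130+54·78·11=81462; k=3: 244296+6666+54·58·11=285414; k=4: 52416+2838+54·6·11=58818; k=5: 66348+0+54·43·11=91890 → min 58818.
Top-level splits: k=1: (M1..M1)·(M2..M6) → 0+58818+31·54·11 = 77232; k=2: (M1..M2)·(M3..M6) → 130572+35130+31·78·11 = 192300; k=3: (M1..M3)·(M4..M6) → 270816+6666+31·58·11 = 297260; k=4: (M1..M4)·(M5..M6) → 62460+2838+31·6·11 = 67344; k=5: (M1..M5)·(M6..M6) → 70458+0+31·43·11 = 85121.
Best split is after M4, i.e. k = 4.

4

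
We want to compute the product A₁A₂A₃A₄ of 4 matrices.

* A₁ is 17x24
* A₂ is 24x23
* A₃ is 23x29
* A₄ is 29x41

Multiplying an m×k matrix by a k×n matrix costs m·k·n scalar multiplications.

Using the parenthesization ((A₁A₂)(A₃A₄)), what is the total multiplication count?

(A₁A₂): 17×24 by 24×23 → 17×23, cost 17·24·23 = 9384
(A₃A₄): 23×29 by 29×41 → 23×41, cost 23·29·41 = 27347
((A₁A₂)(A₃A₄)): 17×23 by 23×41 → 17×41, cost 17·23·41 = 16031; cumulative 52762
Total: 52762 scalar multiplications.

52762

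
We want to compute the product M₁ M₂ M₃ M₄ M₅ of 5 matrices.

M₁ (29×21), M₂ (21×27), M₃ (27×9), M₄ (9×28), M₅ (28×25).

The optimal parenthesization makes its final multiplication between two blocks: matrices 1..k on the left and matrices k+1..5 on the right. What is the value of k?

Adjacent pairs: M₁M₂ = 29·21·27 = 16443; M₂M₃ = 21·27·9 = 5103; M₃M₄ = 27·9·28 = 6804; M₄M₅ = 9·28·25 = 6300.
Length 3: M₁..M₃: k=1: 0+5103+29·21·9=10584; k=2: 16443+0+29·27·9=23490 → min 10584 | M₂..M₄: k=2: 0+6804+21·27·28=22680; k=3: 5103+0+21·9·28=10395 → min 10395 | M₃..M₅: k=3: 0+6300+27·9·25=12375; k=4: 6804+0+27·28·25=25704 → min 12375.
Length 4: M₁..M₄: k=1: 0+10395+29·21·28=27447; k=2: 16443+6804+29·27·28=45171; k=3: 10584+0+29·9·28=17892 → min 17892 | M₂..M₅: k=2: 0+12375+21·27·25=26550; k=3: 5103+6300+21·9·25=16128; k=4: 10395+0+21·28·25=25095 → min 16128.
Top-level splits: k=1: (M₁..M₁)·(M₂..M₅) → 0+16128+29·21·25 = 31353; k=2: (M₁..M₂)·(M₃..M₅) → 16443+12375+29·27·25 = 48393; k=3: (M₁..M₃)·(M₄..M₅) → 10584+6300+29·9·25 = 23409; k=4: (M₁..M₄)·(M₅..M₅) → 17892+0+29·28·25 = 38192.
Best split is after M₃, i.e. k = 3.

3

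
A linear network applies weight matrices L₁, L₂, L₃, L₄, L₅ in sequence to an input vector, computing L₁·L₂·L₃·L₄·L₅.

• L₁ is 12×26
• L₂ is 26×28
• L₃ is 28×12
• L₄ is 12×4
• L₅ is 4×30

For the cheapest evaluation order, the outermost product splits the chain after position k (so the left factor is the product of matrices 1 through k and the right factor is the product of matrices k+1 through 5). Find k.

4

Adjacent pairs: L₁L₂ = 12·26·28 = 8736; L₂L₃ = 26·28·12 = 8736; L₃L₄ = 28·12·4 = 1344; L₄L₅ = 12·4·30 = 1440.
Length 3: L₁..L₃: k=1: 0+8736+12·26·12=12480; k=2: 8736+0+12·28·12=12768 → min 12480 | L₂..L₄: k=2: 0+1344+26·28·4=4256; k=3: 8736+0+26·12·4=9984 → min 4256 | L₃..L₅: k=3: 0+1440+28·12·30=11520; k=4: 1344+0+28·4·30=4704 → min 4704.
Length 4: L₁..L₄: k=1: 0+4256+12·26·4=5504; k=2: 8736+1344+12·28·4=11424; k=3: 12480+0+12·12·4=13056 → min 5504 | L₂..L₅: k=2: 0+4704+26·28·30=26544; k=3: 8736+1440+26·12·30=19536; k=4: 4256+0+26·4·30=7376 → min 7376.
Top-level splits: k=1: (L₁..L₁)·(L₂..L₅) → 0+7376+12·26·30 = 16736; k=2: (L₁..L₂)·(L₃..L₅) → 8736+4704+12·28·30 = 23520; k=3: (L₁..L₃)·(L₄..L₅) → 12480+1440+12·12·30 = 18240; k=4: (L₁..L₄)·(L₅..L₅) → 5504+0+12·4·30 = 6944.
Best split is after L₄, i.e. k = 4.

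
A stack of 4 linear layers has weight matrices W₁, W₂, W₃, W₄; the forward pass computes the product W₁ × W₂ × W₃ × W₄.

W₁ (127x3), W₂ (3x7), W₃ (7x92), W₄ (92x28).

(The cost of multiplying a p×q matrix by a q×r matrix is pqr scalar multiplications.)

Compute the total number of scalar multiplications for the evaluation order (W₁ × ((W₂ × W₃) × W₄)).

(W₂ × W₃): 3×7 by 7×92 → 3×92, cost 3·7·92 = 1932
((W₂ × W₃) × W₄): 3×92 by 92×28 → 3×28, cost 3·92·28 = 7728; cumulative 9660
(W₁ × ((W₂ × W₃) × W₄)): 127×3 by 3×28 → 127×28, cost 127·3·28 = 10668; cumulative 20328
Total: 20328 scalar multiplications.

20328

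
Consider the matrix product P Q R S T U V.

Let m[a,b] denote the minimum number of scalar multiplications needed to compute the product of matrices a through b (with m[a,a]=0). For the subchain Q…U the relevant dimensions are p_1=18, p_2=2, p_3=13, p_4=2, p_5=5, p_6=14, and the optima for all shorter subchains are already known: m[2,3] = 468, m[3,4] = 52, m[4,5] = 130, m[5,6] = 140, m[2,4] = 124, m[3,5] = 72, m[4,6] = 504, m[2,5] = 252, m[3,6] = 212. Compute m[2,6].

716

m[2,6] = min over k∈[2,5] of m[2,k]+m[k+1,6]+p_{1}·p_k·p_{6}.
k=2: 0 + 212 + 18·2·14 = 716; k=3: 468 + 504 + 18·13·14 = 4248; k=4: 124 + 140 + 18·2·14 = 768; k=5: 252 + 0 + 18·5·14 = 1512.
Minimum: 716 at k=2.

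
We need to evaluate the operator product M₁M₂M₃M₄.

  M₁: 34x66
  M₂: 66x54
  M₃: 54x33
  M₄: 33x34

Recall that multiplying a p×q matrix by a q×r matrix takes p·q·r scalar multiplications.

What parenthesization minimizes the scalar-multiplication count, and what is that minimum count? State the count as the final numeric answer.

219912

Adjacent pairs: M₁M₂ = 34·66·54 = 121176; M₂M₃ = 66·54·33 = 117612; M₃M₄ = 54·33·34 = 60588.
Length 3: M₁..M₃: k=1: 0+117612+34·66·33=191664; k=2: 121176+0+34·54·33=181764 → min 181764 | M₂..M₄: k=2: 0+60588+66·54·34=181764; k=3: 117612+0+66·33·34=191664 → min 181764.
Length 4: M₁..M₄: k=1: 0+181764+34·66·34=258060; k=2: 121176+60588+34·54·34=244188; k=3: 181764+0+34·33·34=219912 → min 219912.
Optimal parenthesization: (((M₁M₂)M₃)M₄) with cost 219912.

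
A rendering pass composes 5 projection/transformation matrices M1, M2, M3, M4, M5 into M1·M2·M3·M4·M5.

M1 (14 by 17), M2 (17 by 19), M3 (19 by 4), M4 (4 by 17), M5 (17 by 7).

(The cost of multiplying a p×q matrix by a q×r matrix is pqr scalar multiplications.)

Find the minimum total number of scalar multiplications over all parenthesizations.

3112

Adjacent pairs: M1M2 = 14·17·19 = 4522; M2M3 = 17·19·4 = 1292; M3M4 = 19·4·17 = 1292; M4M5 = 4·17·7 = 476.
Length 3: M1..M3: k=1: 0+1292+14·17·4=2244; k=2: 4522+0+14·19·4=5586 → min 2244 | M2..M4: k=2: 0+1292+17·19·17=6783; k=3: 1292+0+17·4·17=2448 → min 2448 | M3..M5: k=3: 0+476+19·4·7=1008; k=4: 1292+0+19·17·7=3553 → min 1008.
Length 4: M1..M4: k=1: 0+2448+14·17·17=6494; k=2: 4522+1292+14·19·17=10336; k=3: 2244+0+14·4·17=3196 → min 3196 | M2..M5: k=2: 0+1008+17·19·7=3269; k=3: 1292+476+17·4·7=2244; k=4: 2448+0+17·17·7=4471 → min 2244.
Length 5: M1..M5: k=1: 0+2244+14·17·7=3910; k=2: 4522+1008+14·19·7=7392; k=3: 2244+476+14·4·7=3112; k=4: 3196+0+14·17·7=4862 → min 3112.
Optimal order: ((M1·(M2·M3))·(M4·M5)) with cost 3112.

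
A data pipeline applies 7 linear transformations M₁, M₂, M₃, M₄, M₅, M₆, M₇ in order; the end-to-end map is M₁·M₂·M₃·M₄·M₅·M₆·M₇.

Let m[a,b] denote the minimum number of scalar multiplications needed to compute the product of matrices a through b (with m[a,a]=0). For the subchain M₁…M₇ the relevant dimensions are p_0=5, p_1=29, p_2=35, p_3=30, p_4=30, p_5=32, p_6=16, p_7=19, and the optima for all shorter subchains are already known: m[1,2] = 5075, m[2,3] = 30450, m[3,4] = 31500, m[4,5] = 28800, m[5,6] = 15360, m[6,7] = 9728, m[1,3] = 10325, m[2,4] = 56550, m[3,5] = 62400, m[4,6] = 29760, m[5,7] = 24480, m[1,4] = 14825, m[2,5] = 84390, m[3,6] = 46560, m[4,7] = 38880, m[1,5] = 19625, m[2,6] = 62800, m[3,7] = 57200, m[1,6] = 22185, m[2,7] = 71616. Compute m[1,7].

23705

m[1,7] = min over k∈[1,6] of m[1,k]+m[k+1,7]+p_{0}·p_k·p_{7}.
k=1: 0 + 71616 + 5·29·19 = 74371; k=2: 5075 + 57200 + 5·35·19 = 65600; k=3: 10325 + 38880 + 5·30·19 = 52055; k=4: 14825 + 24480 + 5·30·19 = 42155; k=5: 19625 + 9728 + 5·32·19 = 32393; k=6: 22185 + 0 + 5·16·19 = 23705.
Minimum: 23705 at k=6.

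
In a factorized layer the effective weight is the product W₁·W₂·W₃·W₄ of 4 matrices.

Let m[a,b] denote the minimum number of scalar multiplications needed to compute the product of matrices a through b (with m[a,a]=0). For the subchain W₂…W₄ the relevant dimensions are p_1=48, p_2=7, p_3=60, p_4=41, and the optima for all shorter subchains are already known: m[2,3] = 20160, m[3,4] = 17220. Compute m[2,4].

m[2,4] = min over k∈[2,3] of m[2,k]+m[k+1,4]+p_{1}·p_k·p_{4}.
k=2: 0 + 17220 + 48·7·41 = 30996; k=3: 20160 + 0 + 48·60·41 = 138240.
Minimum: 30996 at k=2.

30996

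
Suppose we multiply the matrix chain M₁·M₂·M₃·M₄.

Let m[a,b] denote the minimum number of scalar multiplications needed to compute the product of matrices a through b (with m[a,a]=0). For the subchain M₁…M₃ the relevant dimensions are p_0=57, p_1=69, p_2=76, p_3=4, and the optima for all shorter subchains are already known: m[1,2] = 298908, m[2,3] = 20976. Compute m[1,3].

m[1,3] = min over k∈[1,2] of m[1,k]+m[k+1,3]+p_{0}·p_k·p_{3}.
k=1: 0 + 20976 + 57·69·4 = 36708; k=2: 298908 + 0 + 57·76·4 = 316236.
Minimum: 36708 at k=1.

36708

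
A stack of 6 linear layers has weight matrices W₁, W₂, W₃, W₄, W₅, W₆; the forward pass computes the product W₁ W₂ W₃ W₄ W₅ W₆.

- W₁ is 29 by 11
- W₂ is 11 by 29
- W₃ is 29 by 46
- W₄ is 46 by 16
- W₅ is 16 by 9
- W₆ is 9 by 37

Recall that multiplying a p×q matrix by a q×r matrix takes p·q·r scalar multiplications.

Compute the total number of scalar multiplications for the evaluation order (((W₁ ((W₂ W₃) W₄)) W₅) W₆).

41707

(W₂ W₃): 11×29 by 29×46 → 11×46, cost 11·29·46 = 14674
((W₂ W₃) W₄): 11×46 by 46×16 → 11×16, cost 11·46·16 = 8096; cumulative 22770
(W₁ ((W₂ W₃) W₄)): 29×11 by 11×16 → 29×16, cost 29·11·16 = 5104; cumulative 27874
((W₁ ((W₂ W₃) W₄)) W₅): 29×16 by 16×9 → 29×9, cost 29·16·9 = 4176; cumulative 32050
(((W₁ ((W₂ W₃) W₄)) W₅) W₆): 29×9 by 9×37 → 29×37, cost 29·9·37 = 9657; cumulative 41707
Total: 41707 scalar multiplications.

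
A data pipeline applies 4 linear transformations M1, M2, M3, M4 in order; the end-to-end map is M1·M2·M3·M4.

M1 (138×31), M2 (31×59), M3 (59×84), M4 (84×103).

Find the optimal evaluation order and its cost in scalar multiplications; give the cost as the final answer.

Adjacent pairs: M1M2 = 138·31·59 = 252402; M2M3 = 31·59·84 = 153636; M3M4 = 59·84·103 = 510468.
Length 3: M1..M3: k=1: 0+153636+138·31·84=512988; k=2: 252402+0+138·59·84=936330 → min 512988 | M2..M4: k=2: 0+510468+31·59·103=698855; k=3: 153636+0+31·84·103=421848 → min 421848.
Length 4: M1..M4: k=1: 0+421848+138·31·103=862482; k=2: 252402+510468+138·59·103=1601496; k=3: 512988+0+138·84·103=1706964 → min 862482.
Optimal parenthesization: (M1·((M2·M3)·M4)) with cost 862482.

862482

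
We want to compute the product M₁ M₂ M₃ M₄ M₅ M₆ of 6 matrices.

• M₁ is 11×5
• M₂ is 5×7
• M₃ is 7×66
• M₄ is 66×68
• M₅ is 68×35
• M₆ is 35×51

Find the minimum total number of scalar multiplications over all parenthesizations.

48380

Adjacent pairs: M₁M₂ = 11·5·7 = 385; M₂M₃ = 5·7·66 = 2310; M₃M₄ = 7·66·68 = 31416; M₄M₅ = 66·68·35 = 157080; M₅M₆ = 68·35·51 = 121380.
Length 3: M₁..M₃: k=1: 0+2310+11·5·66=5940; k=2: 385+0+11·7·66=5467 → min 5467 | M₂..M₄: k=2: 0+31416+5·7·68=33796; k=3: 2310+0+5·66·68=24750 → min 24750 | M₃..M₅: k=3: 0+157080+7·66·35=173250; k=4: 31416+0+7·68·35=48076 → min 48076 | M₄..M₆: k=4: 0+121380+66·68·51=350268; k=5: 157080+0+66·35·51=274890 → min 274890.
Length 4: M₁..M₄: k=1: 0+24750+11·5·68=28490; k=2: 385+31416+11·7·68=37037; k=3: 5467+0+11·66·68=54835 → min 28490 | M₂..M₅: k=2: 0+48076+5·7·35=49301; k=3: 2310+157080+5·66·35=170940; k=4: 24750+0+5·68·35=36650 → min 36650 | M₃..M₆: k=3: 0+274890+7·66·51=298452; k=4: 31416+121380+7·68·51=177072; k=5: 48076+0+7·35·51=60571 → min 60571.
Length 5: M₁..M₅: k=1: 0+36650+11·5·35=38575; k=2: 385+48076+11·7·35=51156; k=3: 5467+157080+11·66·35=187957; k=4: 28490+0+11·68·35=54670 → min 38575 | M₂..M₆: k=2: 0+60571+5·7·51=62356; k=3: 2310+274890+5·66·51=294030; k=4: 24750+121380+5·68·51=163470; k=5: 36650+0+5·35·51=45575 → min 45575.
Length 6: M₁..M₆: k=1: 0+45575+11·5·51=48380; k=2: 385+60571+11·7·51=64883; k=3: 5467+274890+11·66·51=317383; k=4: 28490+121380+11·68·51=188018; k=5: 38575+0+11·35·51=58210 → min 48380.
Optimal order: (M₁ ((((M₂ M₃) M₄) M₅) M₆)) with cost 48380.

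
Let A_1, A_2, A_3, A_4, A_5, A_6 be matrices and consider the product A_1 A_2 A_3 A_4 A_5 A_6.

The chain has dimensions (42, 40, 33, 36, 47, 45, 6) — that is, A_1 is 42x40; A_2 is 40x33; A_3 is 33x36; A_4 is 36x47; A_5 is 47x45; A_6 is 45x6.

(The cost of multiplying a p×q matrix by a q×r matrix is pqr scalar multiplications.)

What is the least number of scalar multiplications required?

Adjacent pairs: A_1A_2 = 42·40·33 = 55440; A_2A_3 = 40·33·36 = 47520; A_3A_4 = 33·36·47 = 55836; A_4A_5 = 36·47·45 = 76140; A_5A_6 = 47·45·6 = 12690.
Length 3: A_1..A_3: k=1: 0+47520+42·40·36=108000; k=2: 55440+0+42·33·36=105336 → min 105336 | A_2..A_4: k=2: 0+55836+40·33·47=117876; k=3: 47520+0+40·36·47=115200 → min 115200 | A_3..A_5: k=3: 0+76140+33·36·45=129600; k=4: 55836+0+33·47·45=125631 → min 125631 | A_4..A_6: k=4: 0+12690+36·47·6=22842; k=5: 76140+0+36·45·6=85860 → min 22842.
Length 4: A_1..A_4: k=1: 0+115200+42·40·47=194160; k=2: 55440+55836+42·33·47=176418; k=3: 105336+0+42·36·47=176400 → min 176400 | A_2..A_5: k=2: 0+125631+40·33·45=185031; k=3: 47520+76140+40·36·45=188460; k=4: 115200+0+40·47·45=199800 → min 185031 | A_3..A_6: k=3: 0+22842+33·36·6=29970; k=4: 55836+12690+33·47·6=77832; k=5: 125631+0+33·45·6=134541 → min 29970.
Length 5: A_1..A_5: k=1: 0+185031+42·40·45=260631; k=2: 55440+125631+42·33·45=243441; k=3: 105336+76140+42·36·45=249516; k=4: 176400+0+42·47·45=265230 → min 243441 | A_2..A_6: k=2: 0+29970+40·33·6=37890; k=3: 47520+22842+40·36·6=79002; k=4: 115200+12690+40·47·6=139170; k=5: 185031+0+40·45·6=195831 → min 37890.
Length 6: A_1..A_6: k=1: 0+37890+42·40·6=47970; k=2: 55440+29970+42·33·6=93726; k=3: 105336+22842+42·36·6=137250; k=4: 176400+12690+42·47·6=200934; k=5: 243441+0+42·45·6=254781 → min 47970.
Optimal order: (A_1 (A_2 (A_3 (A_4 (A_5 A_6))))) with cost 47970.

47970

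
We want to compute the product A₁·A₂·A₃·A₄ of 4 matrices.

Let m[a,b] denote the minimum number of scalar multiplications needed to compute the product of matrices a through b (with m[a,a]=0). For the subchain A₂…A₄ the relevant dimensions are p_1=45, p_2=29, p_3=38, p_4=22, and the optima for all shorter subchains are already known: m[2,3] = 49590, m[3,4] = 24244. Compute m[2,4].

m[2,4] = min over k∈[2,3] of m[2,k]+m[k+1,4]+p_{1}·p_k·p_{4}.
k=2: 0 + 24244 + 45·29·22 = 52954; k=3: 49590 + 0 + 45·38·22 = 87210.
Minimum: 52954 at k=2.

52954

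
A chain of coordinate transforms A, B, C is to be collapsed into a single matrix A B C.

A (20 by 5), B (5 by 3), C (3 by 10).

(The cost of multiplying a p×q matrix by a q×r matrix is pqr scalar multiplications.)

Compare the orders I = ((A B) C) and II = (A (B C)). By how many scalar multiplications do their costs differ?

Order I = ((A B) C): (A B): 20×5 by 5×3 → 20×3, cost 20·5·3 = 300; ((A B) C): 20×3 by 3×10 → 20×10, cost 20·3·10 = 600; cumulative 900. Total 900.
Order II = (A (B C)): (B C): 5×3 by 3×10 → 5×10, cost 5·3·10 = 150; (A (B C)): 20×5 by 5×10 → 20×10, cost 20·5·10 = 1000; cumulative 1150. Total 1150.
Difference: |900 − 1150| = 250.

250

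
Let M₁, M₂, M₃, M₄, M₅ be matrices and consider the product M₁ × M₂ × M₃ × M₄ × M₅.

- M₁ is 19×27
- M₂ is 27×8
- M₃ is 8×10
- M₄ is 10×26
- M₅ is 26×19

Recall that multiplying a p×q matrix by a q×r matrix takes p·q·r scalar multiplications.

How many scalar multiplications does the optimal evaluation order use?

13024

Adjacent pairs: M₁M₂ = 19·27·8 = 4104; M₂M₃ = 27·8·10 = 2160; M₃M₄ = 8·10·26 = 2080; M₄M₅ = 10·26·19 = 4940.
Length 3: M₁..M₃: k=1: 0+2160+19·27·10=7290; k=2: 4104+0+19·8·10=5624 → min 5624 | M₂..M₄: k=2: 0+2080+27·8·26=7696; k=3: 2160+0+27·10·26=9180 → min 7696 | M₃..M₅: k=3: 0+4940+8·10·19=6460; k=4: 2080+0+8·26·19=6032 → min 6032.
Length 4: M₁..M₄: k=1: 0+7696+19·27·26=21034; k=2: 4104+2080+19·8·26=10136; k=3: 5624+0+19·10·26=10564 → min 10136 | M₂..M₅: k=2: 0+6032+27·8·19=10136; k=3: 2160+4940+27·10·19=12230; k=4: 7696+0+27·26·19=21034 → min 10136.
Length 5: M₁..M₅: k=1: 0+10136+19·27·19=19883; k=2: 4104+6032+19·8·19=13024; k=3: 5624+4940+19·10·19=14174; k=4: 10136+0+19·26·19=19522 → min 13024.
Optimal order: ((M₁ × M₂) × ((M₃ × M₄) × M₅)) with cost 13024.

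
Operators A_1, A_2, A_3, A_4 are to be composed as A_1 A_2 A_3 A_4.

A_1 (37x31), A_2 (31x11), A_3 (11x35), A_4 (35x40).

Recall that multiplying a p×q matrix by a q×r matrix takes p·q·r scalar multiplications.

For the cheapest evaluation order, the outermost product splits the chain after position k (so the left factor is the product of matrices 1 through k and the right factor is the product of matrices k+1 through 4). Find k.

Adjacent pairs: A_1A_2 = 37·31·11 = 12617; A_2A_3 = 31·11·35 = 11935; A_3A_4 = 11·35·40 = 15400.
Length 3: A_1..A_3: k=1: 0+11935+37·31·35=52080; k=2: 12617+0+37·11·35=26862 → min 26862 | A_2..A_4: k=2: 0+15400+31·11·40=29040; k=3: 11935+0+31·35·40=55335 → min 29040.
Top-level splits: k=1: (A_1..A_1)·(A_2..A_4) → 0+29040+37·31·40 = 74920; k=2: (A_1..A_2)·(A_3..A_4) → 12617+15400+37·11·40 = 44297; k=3: (A_1..A_3)·(A_4..A_4) → 26862+0+37·35·40 = 78662.
Best split is after A_2, i.e. k = 2.

2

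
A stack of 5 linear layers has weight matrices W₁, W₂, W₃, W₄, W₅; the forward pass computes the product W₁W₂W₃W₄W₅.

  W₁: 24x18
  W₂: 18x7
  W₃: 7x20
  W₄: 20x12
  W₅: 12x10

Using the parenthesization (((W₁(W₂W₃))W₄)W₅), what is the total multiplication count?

(W₂W₃): 18×7 by 7×20 → 18×20, cost 18·7·20 = 2520
(W₁(W₂W₃)): 24×18 by 18×20 → 24×20, cost 24·18·20 = 8640; cumulative 11160
((W₁(W₂W₃))W₄): 24×20 by 20×12 → 24×12, cost 24·20·12 = 5760; cumulative 16920
(((W₁(W₂W₃))W₄)W₅): 24×12 by 12×10 → 24×10, cost 24·12·10 = 2880; cumulative 19800
Total: 19800 scalar multiplications.

19800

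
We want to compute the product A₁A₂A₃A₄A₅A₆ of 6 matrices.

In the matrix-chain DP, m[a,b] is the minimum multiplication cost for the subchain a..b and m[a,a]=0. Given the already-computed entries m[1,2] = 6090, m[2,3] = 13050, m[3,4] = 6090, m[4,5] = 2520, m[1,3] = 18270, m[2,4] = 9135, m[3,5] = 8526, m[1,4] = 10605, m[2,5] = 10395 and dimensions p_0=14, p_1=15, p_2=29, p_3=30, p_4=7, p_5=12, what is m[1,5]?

m[1,5] = min over k∈[1,4] of m[1,k]+m[k+1,5]+p_{0}·p_k·p_{5}.
k=1: 0 + 10395 + 14·15·12 = 12915; k=2: 6090 + 8526 + 14·29·12 = 19488; k=3: 18270 + 2520 + 14·30·12 = 25830; k=4: 10605 + 0 + 14·7·12 = 11781.
Minimum: 11781 at k=4.

11781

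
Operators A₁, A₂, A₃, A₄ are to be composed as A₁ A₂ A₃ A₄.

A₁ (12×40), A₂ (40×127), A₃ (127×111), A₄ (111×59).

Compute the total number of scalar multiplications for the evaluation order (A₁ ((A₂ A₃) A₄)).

(A₂ A₃): 40×127 by 127×111 → 40×111, cost 40·127·111 = 563880
((A₂ A₃) A₄): 40×111 by 111×59 → 40×59, cost 40·111·59 = 261960; cumulative 825840
(A₁ ((A₂ A₃) A₄)): 12×40 by 40×59 → 12×59, cost 12·40·59 = 28320; cumulative 854160
Total: 854160 scalar multiplications.

854160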